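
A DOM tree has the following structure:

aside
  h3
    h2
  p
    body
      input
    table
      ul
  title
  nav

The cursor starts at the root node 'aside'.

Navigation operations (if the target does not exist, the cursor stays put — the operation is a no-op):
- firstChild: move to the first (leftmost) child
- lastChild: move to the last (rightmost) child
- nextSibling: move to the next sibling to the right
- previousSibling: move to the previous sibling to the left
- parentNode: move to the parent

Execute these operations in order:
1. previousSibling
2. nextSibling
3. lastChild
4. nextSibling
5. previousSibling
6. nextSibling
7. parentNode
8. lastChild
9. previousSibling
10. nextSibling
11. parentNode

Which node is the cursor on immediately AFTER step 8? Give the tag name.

Answer: nav

Derivation:
After 1 (previousSibling): aside (no-op, stayed)
After 2 (nextSibling): aside (no-op, stayed)
After 3 (lastChild): nav
After 4 (nextSibling): nav (no-op, stayed)
After 5 (previousSibling): title
After 6 (nextSibling): nav
After 7 (parentNode): aside
After 8 (lastChild): nav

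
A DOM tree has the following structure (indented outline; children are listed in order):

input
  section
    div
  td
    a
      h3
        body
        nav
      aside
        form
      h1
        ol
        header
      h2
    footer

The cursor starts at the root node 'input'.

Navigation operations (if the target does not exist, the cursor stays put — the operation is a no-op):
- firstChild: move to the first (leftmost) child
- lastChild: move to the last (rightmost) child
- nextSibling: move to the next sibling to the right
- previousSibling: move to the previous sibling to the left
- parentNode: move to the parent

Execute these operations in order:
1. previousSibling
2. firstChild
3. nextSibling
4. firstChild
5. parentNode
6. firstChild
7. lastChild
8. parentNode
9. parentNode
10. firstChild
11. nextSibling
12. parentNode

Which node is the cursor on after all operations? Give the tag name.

After 1 (previousSibling): input (no-op, stayed)
After 2 (firstChild): section
After 3 (nextSibling): td
After 4 (firstChild): a
After 5 (parentNode): td
After 6 (firstChild): a
After 7 (lastChild): h2
After 8 (parentNode): a
After 9 (parentNode): td
After 10 (firstChild): a
After 11 (nextSibling): footer
After 12 (parentNode): td

Answer: td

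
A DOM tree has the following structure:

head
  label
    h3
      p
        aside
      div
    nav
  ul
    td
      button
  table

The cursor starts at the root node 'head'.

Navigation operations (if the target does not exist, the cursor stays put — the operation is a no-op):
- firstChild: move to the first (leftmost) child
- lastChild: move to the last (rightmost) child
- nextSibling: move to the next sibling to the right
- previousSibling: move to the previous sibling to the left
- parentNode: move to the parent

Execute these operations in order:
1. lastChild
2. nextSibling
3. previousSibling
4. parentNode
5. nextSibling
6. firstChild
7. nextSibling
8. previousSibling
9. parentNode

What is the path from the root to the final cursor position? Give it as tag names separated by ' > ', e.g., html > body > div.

After 1 (lastChild): table
After 2 (nextSibling): table (no-op, stayed)
After 3 (previousSibling): ul
After 4 (parentNode): head
After 5 (nextSibling): head (no-op, stayed)
After 6 (firstChild): label
After 7 (nextSibling): ul
After 8 (previousSibling): label
After 9 (parentNode): head

Answer: head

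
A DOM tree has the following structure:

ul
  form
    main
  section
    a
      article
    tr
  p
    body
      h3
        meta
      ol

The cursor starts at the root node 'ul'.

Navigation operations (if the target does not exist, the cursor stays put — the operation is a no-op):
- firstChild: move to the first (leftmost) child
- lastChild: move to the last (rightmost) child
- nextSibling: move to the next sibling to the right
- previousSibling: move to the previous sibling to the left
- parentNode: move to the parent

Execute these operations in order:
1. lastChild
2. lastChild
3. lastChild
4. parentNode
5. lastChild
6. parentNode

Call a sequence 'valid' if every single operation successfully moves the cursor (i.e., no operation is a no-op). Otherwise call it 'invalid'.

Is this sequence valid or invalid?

Answer: valid

Derivation:
After 1 (lastChild): p
After 2 (lastChild): body
After 3 (lastChild): ol
After 4 (parentNode): body
After 5 (lastChild): ol
After 6 (parentNode): body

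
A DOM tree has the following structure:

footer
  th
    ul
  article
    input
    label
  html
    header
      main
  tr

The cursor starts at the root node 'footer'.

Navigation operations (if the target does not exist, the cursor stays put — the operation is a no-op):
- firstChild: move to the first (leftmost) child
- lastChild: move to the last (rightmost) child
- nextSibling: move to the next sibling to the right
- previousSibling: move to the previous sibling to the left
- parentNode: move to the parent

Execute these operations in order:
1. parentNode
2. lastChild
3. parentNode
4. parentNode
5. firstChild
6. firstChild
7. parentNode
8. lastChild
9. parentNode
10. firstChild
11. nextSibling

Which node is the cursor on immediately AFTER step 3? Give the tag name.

Answer: footer

Derivation:
After 1 (parentNode): footer (no-op, stayed)
After 2 (lastChild): tr
After 3 (parentNode): footer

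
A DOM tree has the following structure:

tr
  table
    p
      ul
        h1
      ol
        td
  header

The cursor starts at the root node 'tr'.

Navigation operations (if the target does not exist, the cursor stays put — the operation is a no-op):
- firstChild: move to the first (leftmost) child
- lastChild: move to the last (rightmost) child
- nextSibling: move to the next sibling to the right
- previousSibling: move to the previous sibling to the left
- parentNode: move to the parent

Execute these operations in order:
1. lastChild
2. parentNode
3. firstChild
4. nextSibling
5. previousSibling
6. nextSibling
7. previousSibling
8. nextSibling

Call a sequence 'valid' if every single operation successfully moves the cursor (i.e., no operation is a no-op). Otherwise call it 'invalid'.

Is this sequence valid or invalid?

After 1 (lastChild): header
After 2 (parentNode): tr
After 3 (firstChild): table
After 4 (nextSibling): header
After 5 (previousSibling): table
After 6 (nextSibling): header
After 7 (previousSibling): table
After 8 (nextSibling): header

Answer: valid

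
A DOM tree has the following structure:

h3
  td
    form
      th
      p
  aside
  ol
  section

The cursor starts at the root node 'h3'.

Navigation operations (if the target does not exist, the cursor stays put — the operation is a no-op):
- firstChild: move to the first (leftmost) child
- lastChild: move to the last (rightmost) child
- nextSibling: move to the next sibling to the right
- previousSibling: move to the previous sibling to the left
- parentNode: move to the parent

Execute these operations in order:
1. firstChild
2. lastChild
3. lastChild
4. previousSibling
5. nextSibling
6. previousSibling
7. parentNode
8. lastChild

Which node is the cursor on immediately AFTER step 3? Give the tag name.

After 1 (firstChild): td
After 2 (lastChild): form
After 3 (lastChild): p

Answer: p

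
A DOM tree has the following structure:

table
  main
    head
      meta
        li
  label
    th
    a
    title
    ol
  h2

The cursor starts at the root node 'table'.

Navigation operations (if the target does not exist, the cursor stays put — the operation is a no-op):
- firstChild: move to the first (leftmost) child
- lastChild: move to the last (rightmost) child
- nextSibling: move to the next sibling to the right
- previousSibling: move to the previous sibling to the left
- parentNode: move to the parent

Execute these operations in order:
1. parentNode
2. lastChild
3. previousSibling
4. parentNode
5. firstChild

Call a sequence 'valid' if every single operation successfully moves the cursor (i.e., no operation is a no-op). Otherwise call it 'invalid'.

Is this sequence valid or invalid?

Answer: invalid

Derivation:
After 1 (parentNode): table (no-op, stayed)
After 2 (lastChild): h2
After 3 (previousSibling): label
After 4 (parentNode): table
After 5 (firstChild): main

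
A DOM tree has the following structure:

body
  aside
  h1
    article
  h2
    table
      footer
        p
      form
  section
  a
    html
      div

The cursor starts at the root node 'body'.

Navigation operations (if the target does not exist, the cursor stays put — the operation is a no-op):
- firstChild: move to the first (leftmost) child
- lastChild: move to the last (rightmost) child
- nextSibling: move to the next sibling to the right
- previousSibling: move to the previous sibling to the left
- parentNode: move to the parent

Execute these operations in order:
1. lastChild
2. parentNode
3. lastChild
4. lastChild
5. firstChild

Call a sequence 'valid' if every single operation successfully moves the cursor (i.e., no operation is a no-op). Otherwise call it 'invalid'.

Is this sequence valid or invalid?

Answer: valid

Derivation:
After 1 (lastChild): a
After 2 (parentNode): body
After 3 (lastChild): a
After 4 (lastChild): html
After 5 (firstChild): div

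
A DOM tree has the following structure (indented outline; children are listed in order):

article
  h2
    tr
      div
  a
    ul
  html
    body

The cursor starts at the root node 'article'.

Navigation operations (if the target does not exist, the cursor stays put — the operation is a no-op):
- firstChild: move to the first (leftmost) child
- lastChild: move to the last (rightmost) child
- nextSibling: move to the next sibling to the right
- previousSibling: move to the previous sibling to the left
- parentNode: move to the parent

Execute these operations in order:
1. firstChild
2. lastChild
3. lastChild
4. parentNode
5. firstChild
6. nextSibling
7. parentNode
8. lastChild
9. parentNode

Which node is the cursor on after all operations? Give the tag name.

After 1 (firstChild): h2
After 2 (lastChild): tr
After 3 (lastChild): div
After 4 (parentNode): tr
After 5 (firstChild): div
After 6 (nextSibling): div (no-op, stayed)
After 7 (parentNode): tr
After 8 (lastChild): div
After 9 (parentNode): tr

Answer: tr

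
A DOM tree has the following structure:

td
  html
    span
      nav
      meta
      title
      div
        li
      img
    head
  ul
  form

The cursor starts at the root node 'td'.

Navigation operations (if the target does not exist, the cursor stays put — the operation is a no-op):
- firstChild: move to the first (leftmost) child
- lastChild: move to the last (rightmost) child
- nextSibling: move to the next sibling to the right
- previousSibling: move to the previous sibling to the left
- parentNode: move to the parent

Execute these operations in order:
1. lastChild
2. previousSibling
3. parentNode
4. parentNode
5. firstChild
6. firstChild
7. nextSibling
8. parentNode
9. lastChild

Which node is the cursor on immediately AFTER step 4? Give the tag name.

After 1 (lastChild): form
After 2 (previousSibling): ul
After 3 (parentNode): td
After 4 (parentNode): td (no-op, stayed)

Answer: td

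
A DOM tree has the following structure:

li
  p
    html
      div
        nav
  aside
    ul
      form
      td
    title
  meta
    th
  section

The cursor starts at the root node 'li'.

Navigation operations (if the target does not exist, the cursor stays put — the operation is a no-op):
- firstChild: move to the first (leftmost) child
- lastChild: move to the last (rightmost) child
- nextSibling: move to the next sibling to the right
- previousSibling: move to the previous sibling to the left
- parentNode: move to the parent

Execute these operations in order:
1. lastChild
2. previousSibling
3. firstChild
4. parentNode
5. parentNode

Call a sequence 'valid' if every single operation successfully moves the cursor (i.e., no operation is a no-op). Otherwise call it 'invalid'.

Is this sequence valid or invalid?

After 1 (lastChild): section
After 2 (previousSibling): meta
After 3 (firstChild): th
After 4 (parentNode): meta
After 5 (parentNode): li

Answer: valid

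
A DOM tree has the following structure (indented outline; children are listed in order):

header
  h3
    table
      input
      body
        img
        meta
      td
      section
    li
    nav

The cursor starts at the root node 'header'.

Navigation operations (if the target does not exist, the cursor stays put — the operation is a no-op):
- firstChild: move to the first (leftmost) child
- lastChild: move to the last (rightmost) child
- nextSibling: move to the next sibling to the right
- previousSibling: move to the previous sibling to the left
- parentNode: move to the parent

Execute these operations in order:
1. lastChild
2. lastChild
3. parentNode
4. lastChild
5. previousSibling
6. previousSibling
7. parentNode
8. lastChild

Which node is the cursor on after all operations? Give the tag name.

After 1 (lastChild): h3
After 2 (lastChild): nav
After 3 (parentNode): h3
After 4 (lastChild): nav
After 5 (previousSibling): li
After 6 (previousSibling): table
After 7 (parentNode): h3
After 8 (lastChild): nav

Answer: nav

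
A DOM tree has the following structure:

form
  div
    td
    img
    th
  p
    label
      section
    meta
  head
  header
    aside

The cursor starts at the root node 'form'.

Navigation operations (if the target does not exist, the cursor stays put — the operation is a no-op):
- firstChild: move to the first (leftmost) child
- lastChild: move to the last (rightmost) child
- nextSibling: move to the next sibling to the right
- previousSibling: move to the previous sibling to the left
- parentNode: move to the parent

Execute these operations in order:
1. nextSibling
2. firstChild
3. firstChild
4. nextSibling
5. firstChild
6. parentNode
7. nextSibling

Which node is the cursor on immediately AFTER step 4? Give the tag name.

Answer: img

Derivation:
After 1 (nextSibling): form (no-op, stayed)
After 2 (firstChild): div
After 3 (firstChild): td
After 4 (nextSibling): img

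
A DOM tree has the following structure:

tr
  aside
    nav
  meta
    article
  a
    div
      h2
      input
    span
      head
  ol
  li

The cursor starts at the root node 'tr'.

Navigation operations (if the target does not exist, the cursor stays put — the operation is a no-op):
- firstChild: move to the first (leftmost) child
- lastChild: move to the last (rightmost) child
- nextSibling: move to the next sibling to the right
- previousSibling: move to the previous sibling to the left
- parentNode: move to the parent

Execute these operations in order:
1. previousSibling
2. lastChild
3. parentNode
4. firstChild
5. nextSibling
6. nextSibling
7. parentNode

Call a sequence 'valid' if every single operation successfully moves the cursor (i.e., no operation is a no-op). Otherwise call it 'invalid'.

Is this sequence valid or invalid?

After 1 (previousSibling): tr (no-op, stayed)
After 2 (lastChild): li
After 3 (parentNode): tr
After 4 (firstChild): aside
After 5 (nextSibling): meta
After 6 (nextSibling): a
After 7 (parentNode): tr

Answer: invalid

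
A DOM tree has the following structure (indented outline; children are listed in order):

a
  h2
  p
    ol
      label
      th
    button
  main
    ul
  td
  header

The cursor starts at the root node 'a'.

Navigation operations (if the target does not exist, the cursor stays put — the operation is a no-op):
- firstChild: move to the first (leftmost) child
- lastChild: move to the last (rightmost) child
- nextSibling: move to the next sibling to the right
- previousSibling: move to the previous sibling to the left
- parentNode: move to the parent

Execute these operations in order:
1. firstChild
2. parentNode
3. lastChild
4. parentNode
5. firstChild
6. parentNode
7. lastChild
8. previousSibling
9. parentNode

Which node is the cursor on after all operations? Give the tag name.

Answer: a

Derivation:
After 1 (firstChild): h2
After 2 (parentNode): a
After 3 (lastChild): header
After 4 (parentNode): a
After 5 (firstChild): h2
After 6 (parentNode): a
After 7 (lastChild): header
After 8 (previousSibling): td
After 9 (parentNode): a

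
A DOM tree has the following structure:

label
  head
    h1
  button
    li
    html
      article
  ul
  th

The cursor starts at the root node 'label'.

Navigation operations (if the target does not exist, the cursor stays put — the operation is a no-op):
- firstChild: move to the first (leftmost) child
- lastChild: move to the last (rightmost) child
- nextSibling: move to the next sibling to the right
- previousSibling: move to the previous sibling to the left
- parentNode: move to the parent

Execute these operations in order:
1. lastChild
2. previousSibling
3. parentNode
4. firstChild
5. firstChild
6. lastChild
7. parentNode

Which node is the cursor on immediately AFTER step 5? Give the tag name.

After 1 (lastChild): th
After 2 (previousSibling): ul
After 3 (parentNode): label
After 4 (firstChild): head
After 5 (firstChild): h1

Answer: h1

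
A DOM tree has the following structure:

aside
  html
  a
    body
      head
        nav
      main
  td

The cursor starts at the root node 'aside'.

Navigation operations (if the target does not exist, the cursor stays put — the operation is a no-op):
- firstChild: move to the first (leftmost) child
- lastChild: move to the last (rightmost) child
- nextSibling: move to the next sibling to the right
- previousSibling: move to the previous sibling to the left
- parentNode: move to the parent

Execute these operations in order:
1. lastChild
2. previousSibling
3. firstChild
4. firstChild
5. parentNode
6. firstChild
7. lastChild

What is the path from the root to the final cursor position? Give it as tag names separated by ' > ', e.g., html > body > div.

After 1 (lastChild): td
After 2 (previousSibling): a
After 3 (firstChild): body
After 4 (firstChild): head
After 5 (parentNode): body
After 6 (firstChild): head
After 7 (lastChild): nav

Answer: aside > a > body > head > nav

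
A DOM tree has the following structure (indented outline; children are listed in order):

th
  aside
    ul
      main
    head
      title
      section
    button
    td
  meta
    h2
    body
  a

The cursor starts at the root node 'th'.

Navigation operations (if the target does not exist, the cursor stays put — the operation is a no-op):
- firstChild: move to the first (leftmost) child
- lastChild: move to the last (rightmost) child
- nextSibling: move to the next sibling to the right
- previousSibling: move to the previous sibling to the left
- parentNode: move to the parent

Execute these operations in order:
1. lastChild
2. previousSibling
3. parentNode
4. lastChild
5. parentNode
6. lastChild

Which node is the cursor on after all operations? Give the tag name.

After 1 (lastChild): a
After 2 (previousSibling): meta
After 3 (parentNode): th
After 4 (lastChild): a
After 5 (parentNode): th
After 6 (lastChild): a

Answer: a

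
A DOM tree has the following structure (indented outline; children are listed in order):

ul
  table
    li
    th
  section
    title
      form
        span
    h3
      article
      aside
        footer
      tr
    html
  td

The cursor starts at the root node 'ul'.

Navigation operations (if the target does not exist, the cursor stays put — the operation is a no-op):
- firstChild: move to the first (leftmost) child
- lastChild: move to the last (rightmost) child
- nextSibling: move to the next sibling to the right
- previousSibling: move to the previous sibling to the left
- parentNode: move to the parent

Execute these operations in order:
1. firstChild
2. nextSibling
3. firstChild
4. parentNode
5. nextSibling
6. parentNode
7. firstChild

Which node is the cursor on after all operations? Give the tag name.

After 1 (firstChild): table
After 2 (nextSibling): section
After 3 (firstChild): title
After 4 (parentNode): section
After 5 (nextSibling): td
After 6 (parentNode): ul
After 7 (firstChild): table

Answer: table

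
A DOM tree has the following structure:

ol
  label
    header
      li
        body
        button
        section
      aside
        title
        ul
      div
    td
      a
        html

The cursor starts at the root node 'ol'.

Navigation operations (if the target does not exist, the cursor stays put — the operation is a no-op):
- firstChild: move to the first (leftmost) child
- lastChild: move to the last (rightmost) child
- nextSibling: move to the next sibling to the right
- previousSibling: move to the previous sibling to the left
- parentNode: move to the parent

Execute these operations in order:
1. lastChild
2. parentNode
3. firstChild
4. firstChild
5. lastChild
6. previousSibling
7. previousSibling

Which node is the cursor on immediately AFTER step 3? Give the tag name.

After 1 (lastChild): label
After 2 (parentNode): ol
After 3 (firstChild): label

Answer: label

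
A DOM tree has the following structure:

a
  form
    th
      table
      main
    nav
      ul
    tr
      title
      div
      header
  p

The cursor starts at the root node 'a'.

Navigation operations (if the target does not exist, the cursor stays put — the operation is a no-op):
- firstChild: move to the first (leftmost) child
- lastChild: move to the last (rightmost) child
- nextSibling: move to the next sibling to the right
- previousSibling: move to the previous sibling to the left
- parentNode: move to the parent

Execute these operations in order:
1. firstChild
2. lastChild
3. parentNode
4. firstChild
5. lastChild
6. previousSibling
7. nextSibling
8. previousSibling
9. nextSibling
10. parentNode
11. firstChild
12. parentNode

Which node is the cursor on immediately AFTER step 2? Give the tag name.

After 1 (firstChild): form
After 2 (lastChild): tr

Answer: tr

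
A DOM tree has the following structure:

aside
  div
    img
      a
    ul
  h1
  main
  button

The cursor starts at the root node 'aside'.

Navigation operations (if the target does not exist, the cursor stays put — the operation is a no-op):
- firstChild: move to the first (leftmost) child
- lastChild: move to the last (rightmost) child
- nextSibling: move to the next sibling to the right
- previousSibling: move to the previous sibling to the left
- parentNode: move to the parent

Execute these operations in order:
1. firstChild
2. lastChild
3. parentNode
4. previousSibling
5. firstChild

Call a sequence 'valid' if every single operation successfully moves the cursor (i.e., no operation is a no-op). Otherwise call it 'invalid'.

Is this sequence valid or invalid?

After 1 (firstChild): div
After 2 (lastChild): ul
After 3 (parentNode): div
After 4 (previousSibling): div (no-op, stayed)
After 5 (firstChild): img

Answer: invalid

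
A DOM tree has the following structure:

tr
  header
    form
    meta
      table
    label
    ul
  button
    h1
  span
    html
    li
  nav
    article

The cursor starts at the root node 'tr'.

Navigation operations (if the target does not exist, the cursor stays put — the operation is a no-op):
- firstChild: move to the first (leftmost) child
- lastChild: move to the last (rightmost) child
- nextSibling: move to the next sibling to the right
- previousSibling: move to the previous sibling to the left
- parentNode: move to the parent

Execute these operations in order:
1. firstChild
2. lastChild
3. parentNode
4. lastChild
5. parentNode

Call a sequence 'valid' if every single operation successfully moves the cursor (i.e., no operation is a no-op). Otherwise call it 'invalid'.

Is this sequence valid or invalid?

After 1 (firstChild): header
After 2 (lastChild): ul
After 3 (parentNode): header
After 4 (lastChild): ul
After 5 (parentNode): header

Answer: valid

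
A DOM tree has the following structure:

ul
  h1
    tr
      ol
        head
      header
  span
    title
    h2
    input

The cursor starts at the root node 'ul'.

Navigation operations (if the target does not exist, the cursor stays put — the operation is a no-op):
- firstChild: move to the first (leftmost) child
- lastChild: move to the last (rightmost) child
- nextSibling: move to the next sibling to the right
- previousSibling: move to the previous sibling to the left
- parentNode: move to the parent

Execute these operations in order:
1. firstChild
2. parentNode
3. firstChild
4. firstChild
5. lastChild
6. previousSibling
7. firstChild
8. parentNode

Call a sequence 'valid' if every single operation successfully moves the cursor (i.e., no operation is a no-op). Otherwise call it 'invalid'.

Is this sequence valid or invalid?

Answer: valid

Derivation:
After 1 (firstChild): h1
After 2 (parentNode): ul
After 3 (firstChild): h1
After 4 (firstChild): tr
After 5 (lastChild): header
After 6 (previousSibling): ol
After 7 (firstChild): head
After 8 (parentNode): ol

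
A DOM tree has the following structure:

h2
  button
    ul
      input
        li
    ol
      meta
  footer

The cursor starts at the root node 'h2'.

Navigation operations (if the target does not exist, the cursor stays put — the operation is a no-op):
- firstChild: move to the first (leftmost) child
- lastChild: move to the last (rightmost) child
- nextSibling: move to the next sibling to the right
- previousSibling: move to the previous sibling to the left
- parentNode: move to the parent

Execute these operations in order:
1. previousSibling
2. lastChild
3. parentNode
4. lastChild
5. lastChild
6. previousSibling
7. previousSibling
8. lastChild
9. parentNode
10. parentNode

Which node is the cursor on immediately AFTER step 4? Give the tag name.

After 1 (previousSibling): h2 (no-op, stayed)
After 2 (lastChild): footer
After 3 (parentNode): h2
After 4 (lastChild): footer

Answer: footer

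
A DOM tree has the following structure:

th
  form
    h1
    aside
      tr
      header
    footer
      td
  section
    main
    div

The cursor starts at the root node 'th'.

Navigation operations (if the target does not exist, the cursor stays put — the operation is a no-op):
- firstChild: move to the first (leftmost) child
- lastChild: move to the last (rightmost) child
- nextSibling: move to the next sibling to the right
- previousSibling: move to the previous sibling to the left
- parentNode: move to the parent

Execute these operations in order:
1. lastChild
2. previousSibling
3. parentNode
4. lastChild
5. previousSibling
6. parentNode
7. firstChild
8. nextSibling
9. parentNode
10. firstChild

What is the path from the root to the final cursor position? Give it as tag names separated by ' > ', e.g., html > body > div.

After 1 (lastChild): section
After 2 (previousSibling): form
After 3 (parentNode): th
After 4 (lastChild): section
After 5 (previousSibling): form
After 6 (parentNode): th
After 7 (firstChild): form
After 8 (nextSibling): section
After 9 (parentNode): th
After 10 (firstChild): form

Answer: th > form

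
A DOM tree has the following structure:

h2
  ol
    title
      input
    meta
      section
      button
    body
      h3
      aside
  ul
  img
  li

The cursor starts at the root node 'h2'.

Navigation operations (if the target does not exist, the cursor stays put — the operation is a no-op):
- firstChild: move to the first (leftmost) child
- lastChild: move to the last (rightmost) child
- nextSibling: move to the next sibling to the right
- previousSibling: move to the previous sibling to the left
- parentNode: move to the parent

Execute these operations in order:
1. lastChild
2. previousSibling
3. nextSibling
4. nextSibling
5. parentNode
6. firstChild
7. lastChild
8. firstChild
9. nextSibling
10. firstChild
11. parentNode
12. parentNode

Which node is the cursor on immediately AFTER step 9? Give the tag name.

After 1 (lastChild): li
After 2 (previousSibling): img
After 3 (nextSibling): li
After 4 (nextSibling): li (no-op, stayed)
After 5 (parentNode): h2
After 6 (firstChild): ol
After 7 (lastChild): body
After 8 (firstChild): h3
After 9 (nextSibling): aside

Answer: aside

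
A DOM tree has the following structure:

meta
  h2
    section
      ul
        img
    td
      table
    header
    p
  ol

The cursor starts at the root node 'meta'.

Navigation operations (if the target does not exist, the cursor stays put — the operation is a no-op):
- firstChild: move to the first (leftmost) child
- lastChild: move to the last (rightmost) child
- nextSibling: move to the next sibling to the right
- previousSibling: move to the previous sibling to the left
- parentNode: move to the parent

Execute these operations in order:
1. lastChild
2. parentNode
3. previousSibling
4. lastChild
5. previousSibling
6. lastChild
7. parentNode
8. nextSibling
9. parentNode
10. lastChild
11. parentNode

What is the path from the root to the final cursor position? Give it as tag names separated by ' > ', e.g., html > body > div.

After 1 (lastChild): ol
After 2 (parentNode): meta
After 3 (previousSibling): meta (no-op, stayed)
After 4 (lastChild): ol
After 5 (previousSibling): h2
After 6 (lastChild): p
After 7 (parentNode): h2
After 8 (nextSibling): ol
After 9 (parentNode): meta
After 10 (lastChild): ol
After 11 (parentNode): meta

Answer: meta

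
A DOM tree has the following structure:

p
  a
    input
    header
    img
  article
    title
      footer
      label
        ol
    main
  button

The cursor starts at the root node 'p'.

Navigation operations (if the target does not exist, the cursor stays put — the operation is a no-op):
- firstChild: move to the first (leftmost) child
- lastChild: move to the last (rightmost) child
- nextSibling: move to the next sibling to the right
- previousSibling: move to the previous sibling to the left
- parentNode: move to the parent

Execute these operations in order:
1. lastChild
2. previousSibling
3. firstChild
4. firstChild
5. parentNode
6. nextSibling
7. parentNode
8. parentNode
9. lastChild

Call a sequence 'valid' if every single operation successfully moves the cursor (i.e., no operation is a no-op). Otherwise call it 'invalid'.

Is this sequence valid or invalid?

After 1 (lastChild): button
After 2 (previousSibling): article
After 3 (firstChild): title
After 4 (firstChild): footer
After 5 (parentNode): title
After 6 (nextSibling): main
After 7 (parentNode): article
After 8 (parentNode): p
After 9 (lastChild): button

Answer: valid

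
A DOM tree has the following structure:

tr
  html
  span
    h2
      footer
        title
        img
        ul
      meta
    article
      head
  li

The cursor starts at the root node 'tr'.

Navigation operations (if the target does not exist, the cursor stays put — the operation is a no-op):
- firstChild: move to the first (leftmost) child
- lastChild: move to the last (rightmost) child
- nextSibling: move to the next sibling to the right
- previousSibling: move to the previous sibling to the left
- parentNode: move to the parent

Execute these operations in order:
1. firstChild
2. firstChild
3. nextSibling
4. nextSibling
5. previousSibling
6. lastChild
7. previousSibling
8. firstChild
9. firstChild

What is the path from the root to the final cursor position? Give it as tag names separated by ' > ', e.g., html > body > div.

After 1 (firstChild): html
After 2 (firstChild): html (no-op, stayed)
After 3 (nextSibling): span
After 4 (nextSibling): li
After 5 (previousSibling): span
After 6 (lastChild): article
After 7 (previousSibling): h2
After 8 (firstChild): footer
After 9 (firstChild): title

Answer: tr > span > h2 > footer > title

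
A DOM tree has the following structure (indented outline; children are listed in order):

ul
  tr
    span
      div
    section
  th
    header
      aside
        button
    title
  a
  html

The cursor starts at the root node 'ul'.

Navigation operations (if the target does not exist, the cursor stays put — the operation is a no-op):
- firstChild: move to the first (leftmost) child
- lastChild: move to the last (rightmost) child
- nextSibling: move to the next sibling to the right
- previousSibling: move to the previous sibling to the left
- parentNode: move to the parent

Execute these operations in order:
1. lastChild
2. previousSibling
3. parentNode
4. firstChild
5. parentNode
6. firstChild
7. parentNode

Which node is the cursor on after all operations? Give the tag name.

After 1 (lastChild): html
After 2 (previousSibling): a
After 3 (parentNode): ul
After 4 (firstChild): tr
After 5 (parentNode): ul
After 6 (firstChild): tr
After 7 (parentNode): ul

Answer: ul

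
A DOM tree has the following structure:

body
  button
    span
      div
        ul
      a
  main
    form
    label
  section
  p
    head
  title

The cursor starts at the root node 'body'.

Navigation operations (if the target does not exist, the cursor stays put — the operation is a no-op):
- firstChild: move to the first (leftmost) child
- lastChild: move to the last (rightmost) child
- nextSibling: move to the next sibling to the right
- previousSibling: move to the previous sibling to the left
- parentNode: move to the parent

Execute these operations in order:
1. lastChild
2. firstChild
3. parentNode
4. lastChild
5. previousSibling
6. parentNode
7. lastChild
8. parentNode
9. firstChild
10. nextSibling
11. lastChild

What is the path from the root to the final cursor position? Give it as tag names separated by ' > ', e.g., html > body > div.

After 1 (lastChild): title
After 2 (firstChild): title (no-op, stayed)
After 3 (parentNode): body
After 4 (lastChild): title
After 5 (previousSibling): p
After 6 (parentNode): body
After 7 (lastChild): title
After 8 (parentNode): body
After 9 (firstChild): button
After 10 (nextSibling): main
After 11 (lastChild): label

Answer: body > main > label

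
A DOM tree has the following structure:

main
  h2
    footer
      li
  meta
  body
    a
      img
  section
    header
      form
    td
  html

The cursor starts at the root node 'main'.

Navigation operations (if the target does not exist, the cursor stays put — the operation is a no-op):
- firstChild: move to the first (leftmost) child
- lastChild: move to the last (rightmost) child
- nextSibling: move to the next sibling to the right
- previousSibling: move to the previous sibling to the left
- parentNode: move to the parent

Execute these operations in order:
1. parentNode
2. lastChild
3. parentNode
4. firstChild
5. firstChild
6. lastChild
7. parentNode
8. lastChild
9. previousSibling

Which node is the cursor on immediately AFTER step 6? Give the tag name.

After 1 (parentNode): main (no-op, stayed)
After 2 (lastChild): html
After 3 (parentNode): main
After 4 (firstChild): h2
After 5 (firstChild): footer
After 6 (lastChild): li

Answer: li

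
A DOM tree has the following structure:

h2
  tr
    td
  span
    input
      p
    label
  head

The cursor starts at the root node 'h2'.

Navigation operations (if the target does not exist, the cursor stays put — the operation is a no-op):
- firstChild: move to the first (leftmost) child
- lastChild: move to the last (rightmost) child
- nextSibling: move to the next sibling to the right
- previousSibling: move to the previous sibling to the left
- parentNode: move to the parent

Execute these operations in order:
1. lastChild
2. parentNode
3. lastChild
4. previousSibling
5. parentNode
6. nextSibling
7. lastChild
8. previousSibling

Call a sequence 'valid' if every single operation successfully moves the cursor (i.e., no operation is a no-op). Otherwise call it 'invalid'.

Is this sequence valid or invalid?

After 1 (lastChild): head
After 2 (parentNode): h2
After 3 (lastChild): head
After 4 (previousSibling): span
After 5 (parentNode): h2
After 6 (nextSibling): h2 (no-op, stayed)
After 7 (lastChild): head
After 8 (previousSibling): span

Answer: invalid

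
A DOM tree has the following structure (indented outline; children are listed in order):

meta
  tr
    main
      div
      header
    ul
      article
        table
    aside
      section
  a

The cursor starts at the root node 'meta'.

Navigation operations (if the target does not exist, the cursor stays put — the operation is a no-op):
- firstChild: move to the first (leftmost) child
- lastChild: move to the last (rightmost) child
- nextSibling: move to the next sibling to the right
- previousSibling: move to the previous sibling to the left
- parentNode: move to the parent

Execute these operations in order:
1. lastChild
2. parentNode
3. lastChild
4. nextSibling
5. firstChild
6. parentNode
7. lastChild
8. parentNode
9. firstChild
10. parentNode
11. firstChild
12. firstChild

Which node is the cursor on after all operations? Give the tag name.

Answer: main

Derivation:
After 1 (lastChild): a
After 2 (parentNode): meta
After 3 (lastChild): a
After 4 (nextSibling): a (no-op, stayed)
After 5 (firstChild): a (no-op, stayed)
After 6 (parentNode): meta
After 7 (lastChild): a
After 8 (parentNode): meta
After 9 (firstChild): tr
After 10 (parentNode): meta
After 11 (firstChild): tr
After 12 (firstChild): main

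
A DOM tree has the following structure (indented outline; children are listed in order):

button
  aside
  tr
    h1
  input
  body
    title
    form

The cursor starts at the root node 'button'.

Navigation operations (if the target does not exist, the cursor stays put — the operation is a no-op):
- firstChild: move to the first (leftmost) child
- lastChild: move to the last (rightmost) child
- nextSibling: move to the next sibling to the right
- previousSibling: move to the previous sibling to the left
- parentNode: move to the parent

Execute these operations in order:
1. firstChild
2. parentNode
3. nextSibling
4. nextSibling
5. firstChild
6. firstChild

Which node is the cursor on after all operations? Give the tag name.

Answer: aside

Derivation:
After 1 (firstChild): aside
After 2 (parentNode): button
After 3 (nextSibling): button (no-op, stayed)
After 4 (nextSibling): button (no-op, stayed)
After 5 (firstChild): aside
After 6 (firstChild): aside (no-op, stayed)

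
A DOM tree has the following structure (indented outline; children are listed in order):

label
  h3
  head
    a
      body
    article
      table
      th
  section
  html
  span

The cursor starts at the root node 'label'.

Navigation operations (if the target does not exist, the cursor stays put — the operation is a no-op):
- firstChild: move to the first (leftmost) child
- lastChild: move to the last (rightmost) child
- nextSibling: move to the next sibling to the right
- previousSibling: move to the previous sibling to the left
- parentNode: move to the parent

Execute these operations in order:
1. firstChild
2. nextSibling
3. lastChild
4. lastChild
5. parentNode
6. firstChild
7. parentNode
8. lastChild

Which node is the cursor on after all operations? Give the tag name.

After 1 (firstChild): h3
After 2 (nextSibling): head
After 3 (lastChild): article
After 4 (lastChild): th
After 5 (parentNode): article
After 6 (firstChild): table
After 7 (parentNode): article
After 8 (lastChild): th

Answer: th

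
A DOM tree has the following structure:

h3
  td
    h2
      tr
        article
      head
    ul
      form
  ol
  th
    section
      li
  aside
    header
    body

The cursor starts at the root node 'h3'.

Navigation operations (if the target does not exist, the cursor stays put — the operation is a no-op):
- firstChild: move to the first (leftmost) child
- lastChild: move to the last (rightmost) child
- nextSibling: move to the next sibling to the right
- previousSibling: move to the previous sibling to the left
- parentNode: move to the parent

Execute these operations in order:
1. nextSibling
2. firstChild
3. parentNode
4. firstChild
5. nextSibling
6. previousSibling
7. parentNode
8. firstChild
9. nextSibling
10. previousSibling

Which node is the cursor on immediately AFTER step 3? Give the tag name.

Answer: h3

Derivation:
After 1 (nextSibling): h3 (no-op, stayed)
After 2 (firstChild): td
After 3 (parentNode): h3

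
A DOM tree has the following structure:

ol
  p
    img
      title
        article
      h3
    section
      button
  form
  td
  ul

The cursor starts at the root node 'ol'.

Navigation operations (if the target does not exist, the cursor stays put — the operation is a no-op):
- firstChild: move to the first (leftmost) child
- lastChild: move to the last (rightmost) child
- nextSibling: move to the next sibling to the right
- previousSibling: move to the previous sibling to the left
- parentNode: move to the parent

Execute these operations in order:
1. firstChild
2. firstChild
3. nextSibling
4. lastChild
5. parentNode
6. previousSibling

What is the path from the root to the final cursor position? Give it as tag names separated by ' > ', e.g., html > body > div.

Answer: ol > p > img

Derivation:
After 1 (firstChild): p
After 2 (firstChild): img
After 3 (nextSibling): section
After 4 (lastChild): button
After 5 (parentNode): section
After 6 (previousSibling): img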